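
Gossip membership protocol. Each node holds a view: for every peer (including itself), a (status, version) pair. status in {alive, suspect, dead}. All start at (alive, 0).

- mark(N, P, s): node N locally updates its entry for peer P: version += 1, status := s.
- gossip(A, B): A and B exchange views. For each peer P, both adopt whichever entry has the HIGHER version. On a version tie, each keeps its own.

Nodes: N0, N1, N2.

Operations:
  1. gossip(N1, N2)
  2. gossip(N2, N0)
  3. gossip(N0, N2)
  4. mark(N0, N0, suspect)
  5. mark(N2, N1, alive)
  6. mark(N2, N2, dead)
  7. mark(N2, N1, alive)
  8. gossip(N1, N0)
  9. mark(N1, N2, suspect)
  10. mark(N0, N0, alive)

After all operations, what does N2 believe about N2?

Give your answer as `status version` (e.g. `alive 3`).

Answer: dead 1

Derivation:
Op 1: gossip N1<->N2 -> N1.N0=(alive,v0) N1.N1=(alive,v0) N1.N2=(alive,v0) | N2.N0=(alive,v0) N2.N1=(alive,v0) N2.N2=(alive,v0)
Op 2: gossip N2<->N0 -> N2.N0=(alive,v0) N2.N1=(alive,v0) N2.N2=(alive,v0) | N0.N0=(alive,v0) N0.N1=(alive,v0) N0.N2=(alive,v0)
Op 3: gossip N0<->N2 -> N0.N0=(alive,v0) N0.N1=(alive,v0) N0.N2=(alive,v0) | N2.N0=(alive,v0) N2.N1=(alive,v0) N2.N2=(alive,v0)
Op 4: N0 marks N0=suspect -> (suspect,v1)
Op 5: N2 marks N1=alive -> (alive,v1)
Op 6: N2 marks N2=dead -> (dead,v1)
Op 7: N2 marks N1=alive -> (alive,v2)
Op 8: gossip N1<->N0 -> N1.N0=(suspect,v1) N1.N1=(alive,v0) N1.N2=(alive,v0) | N0.N0=(suspect,v1) N0.N1=(alive,v0) N0.N2=(alive,v0)
Op 9: N1 marks N2=suspect -> (suspect,v1)
Op 10: N0 marks N0=alive -> (alive,v2)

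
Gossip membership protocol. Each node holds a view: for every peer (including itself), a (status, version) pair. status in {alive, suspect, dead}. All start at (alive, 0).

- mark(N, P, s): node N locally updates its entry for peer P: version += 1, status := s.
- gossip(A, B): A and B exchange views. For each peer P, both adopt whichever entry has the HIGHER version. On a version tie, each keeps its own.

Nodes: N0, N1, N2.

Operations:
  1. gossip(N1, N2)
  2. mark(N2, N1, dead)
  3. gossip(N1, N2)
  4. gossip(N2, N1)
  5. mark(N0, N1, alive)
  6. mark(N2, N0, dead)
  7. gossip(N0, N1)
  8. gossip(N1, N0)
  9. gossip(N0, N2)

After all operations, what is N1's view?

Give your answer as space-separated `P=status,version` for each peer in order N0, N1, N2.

Answer: N0=alive,0 N1=dead,1 N2=alive,0

Derivation:
Op 1: gossip N1<->N2 -> N1.N0=(alive,v0) N1.N1=(alive,v0) N1.N2=(alive,v0) | N2.N0=(alive,v0) N2.N1=(alive,v0) N2.N2=(alive,v0)
Op 2: N2 marks N1=dead -> (dead,v1)
Op 3: gossip N1<->N2 -> N1.N0=(alive,v0) N1.N1=(dead,v1) N1.N2=(alive,v0) | N2.N0=(alive,v0) N2.N1=(dead,v1) N2.N2=(alive,v0)
Op 4: gossip N2<->N1 -> N2.N0=(alive,v0) N2.N1=(dead,v1) N2.N2=(alive,v0) | N1.N0=(alive,v0) N1.N1=(dead,v1) N1.N2=(alive,v0)
Op 5: N0 marks N1=alive -> (alive,v1)
Op 6: N2 marks N0=dead -> (dead,v1)
Op 7: gossip N0<->N1 -> N0.N0=(alive,v0) N0.N1=(alive,v1) N0.N2=(alive,v0) | N1.N0=(alive,v0) N1.N1=(dead,v1) N1.N2=(alive,v0)
Op 8: gossip N1<->N0 -> N1.N0=(alive,v0) N1.N1=(dead,v1) N1.N2=(alive,v0) | N0.N0=(alive,v0) N0.N1=(alive,v1) N0.N2=(alive,v0)
Op 9: gossip N0<->N2 -> N0.N0=(dead,v1) N0.N1=(alive,v1) N0.N2=(alive,v0) | N2.N0=(dead,v1) N2.N1=(dead,v1) N2.N2=(alive,v0)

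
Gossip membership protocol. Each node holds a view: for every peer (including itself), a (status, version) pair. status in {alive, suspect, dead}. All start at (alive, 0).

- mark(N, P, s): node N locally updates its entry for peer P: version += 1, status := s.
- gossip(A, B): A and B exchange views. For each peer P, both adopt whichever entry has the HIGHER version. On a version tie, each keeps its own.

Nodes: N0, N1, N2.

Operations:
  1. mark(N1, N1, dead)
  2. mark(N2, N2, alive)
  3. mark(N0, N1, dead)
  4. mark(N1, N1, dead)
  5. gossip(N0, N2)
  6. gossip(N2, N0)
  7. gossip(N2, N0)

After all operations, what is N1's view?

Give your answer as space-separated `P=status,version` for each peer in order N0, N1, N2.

Op 1: N1 marks N1=dead -> (dead,v1)
Op 2: N2 marks N2=alive -> (alive,v1)
Op 3: N0 marks N1=dead -> (dead,v1)
Op 4: N1 marks N1=dead -> (dead,v2)
Op 5: gossip N0<->N2 -> N0.N0=(alive,v0) N0.N1=(dead,v1) N0.N2=(alive,v1) | N2.N0=(alive,v0) N2.N1=(dead,v1) N2.N2=(alive,v1)
Op 6: gossip N2<->N0 -> N2.N0=(alive,v0) N2.N1=(dead,v1) N2.N2=(alive,v1) | N0.N0=(alive,v0) N0.N1=(dead,v1) N0.N2=(alive,v1)
Op 7: gossip N2<->N0 -> N2.N0=(alive,v0) N2.N1=(dead,v1) N2.N2=(alive,v1) | N0.N0=(alive,v0) N0.N1=(dead,v1) N0.N2=(alive,v1)

Answer: N0=alive,0 N1=dead,2 N2=alive,0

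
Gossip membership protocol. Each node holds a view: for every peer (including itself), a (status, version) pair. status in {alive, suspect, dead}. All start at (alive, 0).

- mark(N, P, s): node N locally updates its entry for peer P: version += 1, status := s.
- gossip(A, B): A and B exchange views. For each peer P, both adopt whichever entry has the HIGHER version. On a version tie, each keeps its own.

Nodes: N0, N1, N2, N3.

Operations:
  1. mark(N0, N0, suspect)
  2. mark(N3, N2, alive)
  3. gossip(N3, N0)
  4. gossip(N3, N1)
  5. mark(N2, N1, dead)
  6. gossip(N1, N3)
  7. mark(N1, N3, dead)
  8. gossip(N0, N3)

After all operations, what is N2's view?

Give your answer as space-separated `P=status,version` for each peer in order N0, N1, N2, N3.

Answer: N0=alive,0 N1=dead,1 N2=alive,0 N3=alive,0

Derivation:
Op 1: N0 marks N0=suspect -> (suspect,v1)
Op 2: N3 marks N2=alive -> (alive,v1)
Op 3: gossip N3<->N0 -> N3.N0=(suspect,v1) N3.N1=(alive,v0) N3.N2=(alive,v1) N3.N3=(alive,v0) | N0.N0=(suspect,v1) N0.N1=(alive,v0) N0.N2=(alive,v1) N0.N3=(alive,v0)
Op 4: gossip N3<->N1 -> N3.N0=(suspect,v1) N3.N1=(alive,v0) N3.N2=(alive,v1) N3.N3=(alive,v0) | N1.N0=(suspect,v1) N1.N1=(alive,v0) N1.N2=(alive,v1) N1.N3=(alive,v0)
Op 5: N2 marks N1=dead -> (dead,v1)
Op 6: gossip N1<->N3 -> N1.N0=(suspect,v1) N1.N1=(alive,v0) N1.N2=(alive,v1) N1.N3=(alive,v0) | N3.N0=(suspect,v1) N3.N1=(alive,v0) N3.N2=(alive,v1) N3.N3=(alive,v0)
Op 7: N1 marks N3=dead -> (dead,v1)
Op 8: gossip N0<->N3 -> N0.N0=(suspect,v1) N0.N1=(alive,v0) N0.N2=(alive,v1) N0.N3=(alive,v0) | N3.N0=(suspect,v1) N3.N1=(alive,v0) N3.N2=(alive,v1) N3.N3=(alive,v0)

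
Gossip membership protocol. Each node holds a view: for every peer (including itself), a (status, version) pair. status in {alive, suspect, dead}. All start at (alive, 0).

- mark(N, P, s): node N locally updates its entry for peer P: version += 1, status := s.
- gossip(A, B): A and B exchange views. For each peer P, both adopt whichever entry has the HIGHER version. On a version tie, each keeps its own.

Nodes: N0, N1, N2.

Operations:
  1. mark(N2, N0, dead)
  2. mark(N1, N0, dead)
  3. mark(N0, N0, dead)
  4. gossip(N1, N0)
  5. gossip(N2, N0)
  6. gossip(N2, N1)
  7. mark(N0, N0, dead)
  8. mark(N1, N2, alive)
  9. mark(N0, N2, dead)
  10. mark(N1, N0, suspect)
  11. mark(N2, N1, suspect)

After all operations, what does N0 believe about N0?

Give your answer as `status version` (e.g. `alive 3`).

Answer: dead 2

Derivation:
Op 1: N2 marks N0=dead -> (dead,v1)
Op 2: N1 marks N0=dead -> (dead,v1)
Op 3: N0 marks N0=dead -> (dead,v1)
Op 4: gossip N1<->N0 -> N1.N0=(dead,v1) N1.N1=(alive,v0) N1.N2=(alive,v0) | N0.N0=(dead,v1) N0.N1=(alive,v0) N0.N2=(alive,v0)
Op 5: gossip N2<->N0 -> N2.N0=(dead,v1) N2.N1=(alive,v0) N2.N2=(alive,v0) | N0.N0=(dead,v1) N0.N1=(alive,v0) N0.N2=(alive,v0)
Op 6: gossip N2<->N1 -> N2.N0=(dead,v1) N2.N1=(alive,v0) N2.N2=(alive,v0) | N1.N0=(dead,v1) N1.N1=(alive,v0) N1.N2=(alive,v0)
Op 7: N0 marks N0=dead -> (dead,v2)
Op 8: N1 marks N2=alive -> (alive,v1)
Op 9: N0 marks N2=dead -> (dead,v1)
Op 10: N1 marks N0=suspect -> (suspect,v2)
Op 11: N2 marks N1=suspect -> (suspect,v1)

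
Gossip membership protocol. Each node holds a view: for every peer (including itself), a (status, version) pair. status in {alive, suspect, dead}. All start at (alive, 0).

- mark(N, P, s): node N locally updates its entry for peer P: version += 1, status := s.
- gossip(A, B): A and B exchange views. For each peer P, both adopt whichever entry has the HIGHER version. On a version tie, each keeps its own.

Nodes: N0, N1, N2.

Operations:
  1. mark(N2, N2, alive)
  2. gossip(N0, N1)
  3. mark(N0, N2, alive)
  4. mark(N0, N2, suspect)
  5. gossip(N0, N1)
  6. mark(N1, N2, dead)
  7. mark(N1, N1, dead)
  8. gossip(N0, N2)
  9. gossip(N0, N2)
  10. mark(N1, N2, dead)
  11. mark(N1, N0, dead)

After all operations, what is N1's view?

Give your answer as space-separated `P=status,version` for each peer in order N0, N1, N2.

Answer: N0=dead,1 N1=dead,1 N2=dead,4

Derivation:
Op 1: N2 marks N2=alive -> (alive,v1)
Op 2: gossip N0<->N1 -> N0.N0=(alive,v0) N0.N1=(alive,v0) N0.N2=(alive,v0) | N1.N0=(alive,v0) N1.N1=(alive,v0) N1.N2=(alive,v0)
Op 3: N0 marks N2=alive -> (alive,v1)
Op 4: N0 marks N2=suspect -> (suspect,v2)
Op 5: gossip N0<->N1 -> N0.N0=(alive,v0) N0.N1=(alive,v0) N0.N2=(suspect,v2) | N1.N0=(alive,v0) N1.N1=(alive,v0) N1.N2=(suspect,v2)
Op 6: N1 marks N2=dead -> (dead,v3)
Op 7: N1 marks N1=dead -> (dead,v1)
Op 8: gossip N0<->N2 -> N0.N0=(alive,v0) N0.N1=(alive,v0) N0.N2=(suspect,v2) | N2.N0=(alive,v0) N2.N1=(alive,v0) N2.N2=(suspect,v2)
Op 9: gossip N0<->N2 -> N0.N0=(alive,v0) N0.N1=(alive,v0) N0.N2=(suspect,v2) | N2.N0=(alive,v0) N2.N1=(alive,v0) N2.N2=(suspect,v2)
Op 10: N1 marks N2=dead -> (dead,v4)
Op 11: N1 marks N0=dead -> (dead,v1)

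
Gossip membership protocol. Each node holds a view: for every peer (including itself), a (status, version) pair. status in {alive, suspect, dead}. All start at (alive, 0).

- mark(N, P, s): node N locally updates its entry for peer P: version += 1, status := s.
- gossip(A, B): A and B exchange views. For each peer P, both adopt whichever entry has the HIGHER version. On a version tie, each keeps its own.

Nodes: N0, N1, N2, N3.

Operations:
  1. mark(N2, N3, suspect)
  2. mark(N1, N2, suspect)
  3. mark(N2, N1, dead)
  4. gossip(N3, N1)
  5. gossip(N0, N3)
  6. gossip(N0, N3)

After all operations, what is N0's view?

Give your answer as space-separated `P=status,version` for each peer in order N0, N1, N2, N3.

Op 1: N2 marks N3=suspect -> (suspect,v1)
Op 2: N1 marks N2=suspect -> (suspect,v1)
Op 3: N2 marks N1=dead -> (dead,v1)
Op 4: gossip N3<->N1 -> N3.N0=(alive,v0) N3.N1=(alive,v0) N3.N2=(suspect,v1) N3.N3=(alive,v0) | N1.N0=(alive,v0) N1.N1=(alive,v0) N1.N2=(suspect,v1) N1.N3=(alive,v0)
Op 5: gossip N0<->N3 -> N0.N0=(alive,v0) N0.N1=(alive,v0) N0.N2=(suspect,v1) N0.N3=(alive,v0) | N3.N0=(alive,v0) N3.N1=(alive,v0) N3.N2=(suspect,v1) N3.N3=(alive,v0)
Op 6: gossip N0<->N3 -> N0.N0=(alive,v0) N0.N1=(alive,v0) N0.N2=(suspect,v1) N0.N3=(alive,v0) | N3.N0=(alive,v0) N3.N1=(alive,v0) N3.N2=(suspect,v1) N3.N3=(alive,v0)

Answer: N0=alive,0 N1=alive,0 N2=suspect,1 N3=alive,0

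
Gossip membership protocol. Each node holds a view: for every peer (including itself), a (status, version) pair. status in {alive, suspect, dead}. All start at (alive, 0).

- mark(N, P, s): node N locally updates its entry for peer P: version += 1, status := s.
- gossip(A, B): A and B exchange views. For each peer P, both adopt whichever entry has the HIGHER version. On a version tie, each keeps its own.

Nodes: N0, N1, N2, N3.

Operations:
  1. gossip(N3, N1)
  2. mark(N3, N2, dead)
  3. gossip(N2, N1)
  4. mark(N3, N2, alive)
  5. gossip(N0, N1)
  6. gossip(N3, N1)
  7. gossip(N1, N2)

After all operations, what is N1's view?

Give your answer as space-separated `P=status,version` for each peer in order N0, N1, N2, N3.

Answer: N0=alive,0 N1=alive,0 N2=alive,2 N3=alive,0

Derivation:
Op 1: gossip N3<->N1 -> N3.N0=(alive,v0) N3.N1=(alive,v0) N3.N2=(alive,v0) N3.N3=(alive,v0) | N1.N0=(alive,v0) N1.N1=(alive,v0) N1.N2=(alive,v0) N1.N3=(alive,v0)
Op 2: N3 marks N2=dead -> (dead,v1)
Op 3: gossip N2<->N1 -> N2.N0=(alive,v0) N2.N1=(alive,v0) N2.N2=(alive,v0) N2.N3=(alive,v0) | N1.N0=(alive,v0) N1.N1=(alive,v0) N1.N2=(alive,v0) N1.N3=(alive,v0)
Op 4: N3 marks N2=alive -> (alive,v2)
Op 5: gossip N0<->N1 -> N0.N0=(alive,v0) N0.N1=(alive,v0) N0.N2=(alive,v0) N0.N3=(alive,v0) | N1.N0=(alive,v0) N1.N1=(alive,v0) N1.N2=(alive,v0) N1.N3=(alive,v0)
Op 6: gossip N3<->N1 -> N3.N0=(alive,v0) N3.N1=(alive,v0) N3.N2=(alive,v2) N3.N3=(alive,v0) | N1.N0=(alive,v0) N1.N1=(alive,v0) N1.N2=(alive,v2) N1.N3=(alive,v0)
Op 7: gossip N1<->N2 -> N1.N0=(alive,v0) N1.N1=(alive,v0) N1.N2=(alive,v2) N1.N3=(alive,v0) | N2.N0=(alive,v0) N2.N1=(alive,v0) N2.N2=(alive,v2) N2.N3=(alive,v0)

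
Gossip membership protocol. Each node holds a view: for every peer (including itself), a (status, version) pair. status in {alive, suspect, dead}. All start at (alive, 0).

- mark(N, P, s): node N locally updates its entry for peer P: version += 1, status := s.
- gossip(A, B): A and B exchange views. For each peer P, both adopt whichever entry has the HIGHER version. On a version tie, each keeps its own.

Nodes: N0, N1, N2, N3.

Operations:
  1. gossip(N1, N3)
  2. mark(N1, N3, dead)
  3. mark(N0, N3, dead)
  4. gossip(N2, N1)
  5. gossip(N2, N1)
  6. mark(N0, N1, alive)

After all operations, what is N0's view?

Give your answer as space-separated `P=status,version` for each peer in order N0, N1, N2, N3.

Answer: N0=alive,0 N1=alive,1 N2=alive,0 N3=dead,1

Derivation:
Op 1: gossip N1<->N3 -> N1.N0=(alive,v0) N1.N1=(alive,v0) N1.N2=(alive,v0) N1.N3=(alive,v0) | N3.N0=(alive,v0) N3.N1=(alive,v0) N3.N2=(alive,v0) N3.N3=(alive,v0)
Op 2: N1 marks N3=dead -> (dead,v1)
Op 3: N0 marks N3=dead -> (dead,v1)
Op 4: gossip N2<->N1 -> N2.N0=(alive,v0) N2.N1=(alive,v0) N2.N2=(alive,v0) N2.N3=(dead,v1) | N1.N0=(alive,v0) N1.N1=(alive,v0) N1.N2=(alive,v0) N1.N3=(dead,v1)
Op 5: gossip N2<->N1 -> N2.N0=(alive,v0) N2.N1=(alive,v0) N2.N2=(alive,v0) N2.N3=(dead,v1) | N1.N0=(alive,v0) N1.N1=(alive,v0) N1.N2=(alive,v0) N1.N3=(dead,v1)
Op 6: N0 marks N1=alive -> (alive,v1)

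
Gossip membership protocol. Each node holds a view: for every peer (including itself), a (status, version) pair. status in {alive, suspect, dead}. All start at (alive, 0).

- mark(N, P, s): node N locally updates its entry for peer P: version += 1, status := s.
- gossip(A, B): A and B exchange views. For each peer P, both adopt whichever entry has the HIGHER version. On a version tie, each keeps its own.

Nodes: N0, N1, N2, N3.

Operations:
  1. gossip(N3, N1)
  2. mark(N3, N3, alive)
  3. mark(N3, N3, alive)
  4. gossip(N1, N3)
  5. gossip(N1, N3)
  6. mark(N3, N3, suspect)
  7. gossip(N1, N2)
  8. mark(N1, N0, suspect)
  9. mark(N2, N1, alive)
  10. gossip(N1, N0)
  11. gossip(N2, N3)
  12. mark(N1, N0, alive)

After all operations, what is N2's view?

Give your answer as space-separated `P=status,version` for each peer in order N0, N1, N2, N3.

Answer: N0=alive,0 N1=alive,1 N2=alive,0 N3=suspect,3

Derivation:
Op 1: gossip N3<->N1 -> N3.N0=(alive,v0) N3.N1=(alive,v0) N3.N2=(alive,v0) N3.N3=(alive,v0) | N1.N0=(alive,v0) N1.N1=(alive,v0) N1.N2=(alive,v0) N1.N3=(alive,v0)
Op 2: N3 marks N3=alive -> (alive,v1)
Op 3: N3 marks N3=alive -> (alive,v2)
Op 4: gossip N1<->N3 -> N1.N0=(alive,v0) N1.N1=(alive,v0) N1.N2=(alive,v0) N1.N3=(alive,v2) | N3.N0=(alive,v0) N3.N1=(alive,v0) N3.N2=(alive,v0) N3.N3=(alive,v2)
Op 5: gossip N1<->N3 -> N1.N0=(alive,v0) N1.N1=(alive,v0) N1.N2=(alive,v0) N1.N3=(alive,v2) | N3.N0=(alive,v0) N3.N1=(alive,v0) N3.N2=(alive,v0) N3.N3=(alive,v2)
Op 6: N3 marks N3=suspect -> (suspect,v3)
Op 7: gossip N1<->N2 -> N1.N0=(alive,v0) N1.N1=(alive,v0) N1.N2=(alive,v0) N1.N3=(alive,v2) | N2.N0=(alive,v0) N2.N1=(alive,v0) N2.N2=(alive,v0) N2.N3=(alive,v2)
Op 8: N1 marks N0=suspect -> (suspect,v1)
Op 9: N2 marks N1=alive -> (alive,v1)
Op 10: gossip N1<->N0 -> N1.N0=(suspect,v1) N1.N1=(alive,v0) N1.N2=(alive,v0) N1.N3=(alive,v2) | N0.N0=(suspect,v1) N0.N1=(alive,v0) N0.N2=(alive,v0) N0.N3=(alive,v2)
Op 11: gossip N2<->N3 -> N2.N0=(alive,v0) N2.N1=(alive,v1) N2.N2=(alive,v0) N2.N3=(suspect,v3) | N3.N0=(alive,v0) N3.N1=(alive,v1) N3.N2=(alive,v0) N3.N3=(suspect,v3)
Op 12: N1 marks N0=alive -> (alive,v2)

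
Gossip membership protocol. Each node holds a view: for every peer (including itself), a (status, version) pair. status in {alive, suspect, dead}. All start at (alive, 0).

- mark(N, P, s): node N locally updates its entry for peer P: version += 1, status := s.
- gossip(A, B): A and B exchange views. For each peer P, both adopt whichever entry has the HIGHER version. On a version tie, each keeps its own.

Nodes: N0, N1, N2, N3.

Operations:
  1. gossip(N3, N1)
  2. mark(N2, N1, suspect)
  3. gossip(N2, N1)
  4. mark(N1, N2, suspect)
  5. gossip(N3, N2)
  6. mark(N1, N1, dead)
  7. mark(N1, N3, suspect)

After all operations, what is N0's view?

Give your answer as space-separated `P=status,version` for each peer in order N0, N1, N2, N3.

Op 1: gossip N3<->N1 -> N3.N0=(alive,v0) N3.N1=(alive,v0) N3.N2=(alive,v0) N3.N3=(alive,v0) | N1.N0=(alive,v0) N1.N1=(alive,v0) N1.N2=(alive,v0) N1.N3=(alive,v0)
Op 2: N2 marks N1=suspect -> (suspect,v1)
Op 3: gossip N2<->N1 -> N2.N0=(alive,v0) N2.N1=(suspect,v1) N2.N2=(alive,v0) N2.N3=(alive,v0) | N1.N0=(alive,v0) N1.N1=(suspect,v1) N1.N2=(alive,v0) N1.N3=(alive,v0)
Op 4: N1 marks N2=suspect -> (suspect,v1)
Op 5: gossip N3<->N2 -> N3.N0=(alive,v0) N3.N1=(suspect,v1) N3.N2=(alive,v0) N3.N3=(alive,v0) | N2.N0=(alive,v0) N2.N1=(suspect,v1) N2.N2=(alive,v0) N2.N3=(alive,v0)
Op 6: N1 marks N1=dead -> (dead,v2)
Op 7: N1 marks N3=suspect -> (suspect,v1)

Answer: N0=alive,0 N1=alive,0 N2=alive,0 N3=alive,0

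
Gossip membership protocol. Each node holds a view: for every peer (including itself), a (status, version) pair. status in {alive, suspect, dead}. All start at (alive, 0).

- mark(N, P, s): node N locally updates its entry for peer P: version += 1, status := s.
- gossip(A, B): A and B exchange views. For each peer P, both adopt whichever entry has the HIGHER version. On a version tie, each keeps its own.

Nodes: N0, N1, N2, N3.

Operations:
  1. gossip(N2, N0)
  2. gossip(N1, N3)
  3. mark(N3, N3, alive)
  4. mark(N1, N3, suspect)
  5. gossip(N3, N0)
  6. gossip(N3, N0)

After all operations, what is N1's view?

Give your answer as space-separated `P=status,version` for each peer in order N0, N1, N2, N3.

Op 1: gossip N2<->N0 -> N2.N0=(alive,v0) N2.N1=(alive,v0) N2.N2=(alive,v0) N2.N3=(alive,v0) | N0.N0=(alive,v0) N0.N1=(alive,v0) N0.N2=(alive,v0) N0.N3=(alive,v0)
Op 2: gossip N1<->N3 -> N1.N0=(alive,v0) N1.N1=(alive,v0) N1.N2=(alive,v0) N1.N3=(alive,v0) | N3.N0=(alive,v0) N3.N1=(alive,v0) N3.N2=(alive,v0) N3.N3=(alive,v0)
Op 3: N3 marks N3=alive -> (alive,v1)
Op 4: N1 marks N3=suspect -> (suspect,v1)
Op 5: gossip N3<->N0 -> N3.N0=(alive,v0) N3.N1=(alive,v0) N3.N2=(alive,v0) N3.N3=(alive,v1) | N0.N0=(alive,v0) N0.N1=(alive,v0) N0.N2=(alive,v0) N0.N3=(alive,v1)
Op 6: gossip N3<->N0 -> N3.N0=(alive,v0) N3.N1=(alive,v0) N3.N2=(alive,v0) N3.N3=(alive,v1) | N0.N0=(alive,v0) N0.N1=(alive,v0) N0.N2=(alive,v0) N0.N3=(alive,v1)

Answer: N0=alive,0 N1=alive,0 N2=alive,0 N3=suspect,1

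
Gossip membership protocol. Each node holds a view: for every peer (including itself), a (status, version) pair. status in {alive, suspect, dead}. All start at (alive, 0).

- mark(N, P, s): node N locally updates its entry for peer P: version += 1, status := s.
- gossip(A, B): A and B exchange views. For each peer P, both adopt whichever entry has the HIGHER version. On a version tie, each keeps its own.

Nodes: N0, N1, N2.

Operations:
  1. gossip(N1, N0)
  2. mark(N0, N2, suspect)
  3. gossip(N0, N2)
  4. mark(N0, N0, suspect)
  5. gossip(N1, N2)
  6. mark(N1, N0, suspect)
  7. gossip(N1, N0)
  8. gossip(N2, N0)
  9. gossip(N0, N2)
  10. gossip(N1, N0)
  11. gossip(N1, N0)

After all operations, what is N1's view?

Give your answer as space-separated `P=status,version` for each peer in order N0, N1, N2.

Answer: N0=suspect,1 N1=alive,0 N2=suspect,1

Derivation:
Op 1: gossip N1<->N0 -> N1.N0=(alive,v0) N1.N1=(alive,v0) N1.N2=(alive,v0) | N0.N0=(alive,v0) N0.N1=(alive,v0) N0.N2=(alive,v0)
Op 2: N0 marks N2=suspect -> (suspect,v1)
Op 3: gossip N0<->N2 -> N0.N0=(alive,v0) N0.N1=(alive,v0) N0.N2=(suspect,v1) | N2.N0=(alive,v0) N2.N1=(alive,v0) N2.N2=(suspect,v1)
Op 4: N0 marks N0=suspect -> (suspect,v1)
Op 5: gossip N1<->N2 -> N1.N0=(alive,v0) N1.N1=(alive,v0) N1.N2=(suspect,v1) | N2.N0=(alive,v0) N2.N1=(alive,v0) N2.N2=(suspect,v1)
Op 6: N1 marks N0=suspect -> (suspect,v1)
Op 7: gossip N1<->N0 -> N1.N0=(suspect,v1) N1.N1=(alive,v0) N1.N2=(suspect,v1) | N0.N0=(suspect,v1) N0.N1=(alive,v0) N0.N2=(suspect,v1)
Op 8: gossip N2<->N0 -> N2.N0=(suspect,v1) N2.N1=(alive,v0) N2.N2=(suspect,v1) | N0.N0=(suspect,v1) N0.N1=(alive,v0) N0.N2=(suspect,v1)
Op 9: gossip N0<->N2 -> N0.N0=(suspect,v1) N0.N1=(alive,v0) N0.N2=(suspect,v1) | N2.N0=(suspect,v1) N2.N1=(alive,v0) N2.N2=(suspect,v1)
Op 10: gossip N1<->N0 -> N1.N0=(suspect,v1) N1.N1=(alive,v0) N1.N2=(suspect,v1) | N0.N0=(suspect,v1) N0.N1=(alive,v0) N0.N2=(suspect,v1)
Op 11: gossip N1<->N0 -> N1.N0=(suspect,v1) N1.N1=(alive,v0) N1.N2=(suspect,v1) | N0.N0=(suspect,v1) N0.N1=(alive,v0) N0.N2=(suspect,v1)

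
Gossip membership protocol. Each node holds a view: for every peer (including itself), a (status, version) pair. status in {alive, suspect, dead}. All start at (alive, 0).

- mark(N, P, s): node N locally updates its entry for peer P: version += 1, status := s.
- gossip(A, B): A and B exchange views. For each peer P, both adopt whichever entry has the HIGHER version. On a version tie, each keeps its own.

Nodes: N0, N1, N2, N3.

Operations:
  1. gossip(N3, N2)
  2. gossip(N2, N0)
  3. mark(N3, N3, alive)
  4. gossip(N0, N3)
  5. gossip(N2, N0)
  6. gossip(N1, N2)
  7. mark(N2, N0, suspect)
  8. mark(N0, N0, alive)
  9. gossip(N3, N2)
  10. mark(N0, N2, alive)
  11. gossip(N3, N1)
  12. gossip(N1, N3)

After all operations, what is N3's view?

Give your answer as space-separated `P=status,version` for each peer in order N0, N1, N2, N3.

Answer: N0=suspect,1 N1=alive,0 N2=alive,0 N3=alive,1

Derivation:
Op 1: gossip N3<->N2 -> N3.N0=(alive,v0) N3.N1=(alive,v0) N3.N2=(alive,v0) N3.N3=(alive,v0) | N2.N0=(alive,v0) N2.N1=(alive,v0) N2.N2=(alive,v0) N2.N3=(alive,v0)
Op 2: gossip N2<->N0 -> N2.N0=(alive,v0) N2.N1=(alive,v0) N2.N2=(alive,v0) N2.N3=(alive,v0) | N0.N0=(alive,v0) N0.N1=(alive,v0) N0.N2=(alive,v0) N0.N3=(alive,v0)
Op 3: N3 marks N3=alive -> (alive,v1)
Op 4: gossip N0<->N3 -> N0.N0=(alive,v0) N0.N1=(alive,v0) N0.N2=(alive,v0) N0.N3=(alive,v1) | N3.N0=(alive,v0) N3.N1=(alive,v0) N3.N2=(alive,v0) N3.N3=(alive,v1)
Op 5: gossip N2<->N0 -> N2.N0=(alive,v0) N2.N1=(alive,v0) N2.N2=(alive,v0) N2.N3=(alive,v1) | N0.N0=(alive,v0) N0.N1=(alive,v0) N0.N2=(alive,v0) N0.N3=(alive,v1)
Op 6: gossip N1<->N2 -> N1.N0=(alive,v0) N1.N1=(alive,v0) N1.N2=(alive,v0) N1.N3=(alive,v1) | N2.N0=(alive,v0) N2.N1=(alive,v0) N2.N2=(alive,v0) N2.N3=(alive,v1)
Op 7: N2 marks N0=suspect -> (suspect,v1)
Op 8: N0 marks N0=alive -> (alive,v1)
Op 9: gossip N3<->N2 -> N3.N0=(suspect,v1) N3.N1=(alive,v0) N3.N2=(alive,v0) N3.N3=(alive,v1) | N2.N0=(suspect,v1) N2.N1=(alive,v0) N2.N2=(alive,v0) N2.N3=(alive,v1)
Op 10: N0 marks N2=alive -> (alive,v1)
Op 11: gossip N3<->N1 -> N3.N0=(suspect,v1) N3.N1=(alive,v0) N3.N2=(alive,v0) N3.N3=(alive,v1) | N1.N0=(suspect,v1) N1.N1=(alive,v0) N1.N2=(alive,v0) N1.N3=(alive,v1)
Op 12: gossip N1<->N3 -> N1.N0=(suspect,v1) N1.N1=(alive,v0) N1.N2=(alive,v0) N1.N3=(alive,v1) | N3.N0=(suspect,v1) N3.N1=(alive,v0) N3.N2=(alive,v0) N3.N3=(alive,v1)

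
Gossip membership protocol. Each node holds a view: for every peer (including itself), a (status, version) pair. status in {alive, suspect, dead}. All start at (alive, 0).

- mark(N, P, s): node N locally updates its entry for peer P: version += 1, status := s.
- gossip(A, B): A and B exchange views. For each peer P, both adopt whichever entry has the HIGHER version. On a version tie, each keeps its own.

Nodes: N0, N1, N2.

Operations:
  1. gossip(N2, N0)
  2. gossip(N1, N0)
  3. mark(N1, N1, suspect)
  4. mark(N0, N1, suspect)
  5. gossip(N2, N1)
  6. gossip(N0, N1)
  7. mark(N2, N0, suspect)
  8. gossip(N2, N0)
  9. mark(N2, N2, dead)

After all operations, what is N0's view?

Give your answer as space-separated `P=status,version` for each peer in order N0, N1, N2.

Op 1: gossip N2<->N0 -> N2.N0=(alive,v0) N2.N1=(alive,v0) N2.N2=(alive,v0) | N0.N0=(alive,v0) N0.N1=(alive,v0) N0.N2=(alive,v0)
Op 2: gossip N1<->N0 -> N1.N0=(alive,v0) N1.N1=(alive,v0) N1.N2=(alive,v0) | N0.N0=(alive,v0) N0.N1=(alive,v0) N0.N2=(alive,v0)
Op 3: N1 marks N1=suspect -> (suspect,v1)
Op 4: N0 marks N1=suspect -> (suspect,v1)
Op 5: gossip N2<->N1 -> N2.N0=(alive,v0) N2.N1=(suspect,v1) N2.N2=(alive,v0) | N1.N0=(alive,v0) N1.N1=(suspect,v1) N1.N2=(alive,v0)
Op 6: gossip N0<->N1 -> N0.N0=(alive,v0) N0.N1=(suspect,v1) N0.N2=(alive,v0) | N1.N0=(alive,v0) N1.N1=(suspect,v1) N1.N2=(alive,v0)
Op 7: N2 marks N0=suspect -> (suspect,v1)
Op 8: gossip N2<->N0 -> N2.N0=(suspect,v1) N2.N1=(suspect,v1) N2.N2=(alive,v0) | N0.N0=(suspect,v1) N0.N1=(suspect,v1) N0.N2=(alive,v0)
Op 9: N2 marks N2=dead -> (dead,v1)

Answer: N0=suspect,1 N1=suspect,1 N2=alive,0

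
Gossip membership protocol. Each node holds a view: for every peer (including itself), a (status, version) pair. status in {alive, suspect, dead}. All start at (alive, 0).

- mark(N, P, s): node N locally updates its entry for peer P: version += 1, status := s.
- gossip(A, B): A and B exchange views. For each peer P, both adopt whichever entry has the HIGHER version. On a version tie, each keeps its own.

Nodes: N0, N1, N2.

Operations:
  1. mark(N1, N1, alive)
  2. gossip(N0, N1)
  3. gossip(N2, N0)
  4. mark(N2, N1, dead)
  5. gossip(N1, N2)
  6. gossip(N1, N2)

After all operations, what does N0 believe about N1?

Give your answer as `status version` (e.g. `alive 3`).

Answer: alive 1

Derivation:
Op 1: N1 marks N1=alive -> (alive,v1)
Op 2: gossip N0<->N1 -> N0.N0=(alive,v0) N0.N1=(alive,v1) N0.N2=(alive,v0) | N1.N0=(alive,v0) N1.N1=(alive,v1) N1.N2=(alive,v0)
Op 3: gossip N2<->N0 -> N2.N0=(alive,v0) N2.N1=(alive,v1) N2.N2=(alive,v0) | N0.N0=(alive,v0) N0.N1=(alive,v1) N0.N2=(alive,v0)
Op 4: N2 marks N1=dead -> (dead,v2)
Op 5: gossip N1<->N2 -> N1.N0=(alive,v0) N1.N1=(dead,v2) N1.N2=(alive,v0) | N2.N0=(alive,v0) N2.N1=(dead,v2) N2.N2=(alive,v0)
Op 6: gossip N1<->N2 -> N1.N0=(alive,v0) N1.N1=(dead,v2) N1.N2=(alive,v0) | N2.N0=(alive,v0) N2.N1=(dead,v2) N2.N2=(alive,v0)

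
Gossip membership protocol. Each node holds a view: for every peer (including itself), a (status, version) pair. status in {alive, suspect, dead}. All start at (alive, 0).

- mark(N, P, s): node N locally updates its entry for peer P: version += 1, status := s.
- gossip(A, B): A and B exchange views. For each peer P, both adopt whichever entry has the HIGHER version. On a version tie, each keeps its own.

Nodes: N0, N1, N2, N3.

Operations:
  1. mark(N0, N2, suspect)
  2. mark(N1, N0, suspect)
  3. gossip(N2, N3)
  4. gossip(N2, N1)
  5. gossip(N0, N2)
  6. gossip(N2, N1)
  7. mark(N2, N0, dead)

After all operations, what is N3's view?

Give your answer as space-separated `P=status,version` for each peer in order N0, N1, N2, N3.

Op 1: N0 marks N2=suspect -> (suspect,v1)
Op 2: N1 marks N0=suspect -> (suspect,v1)
Op 3: gossip N2<->N3 -> N2.N0=(alive,v0) N2.N1=(alive,v0) N2.N2=(alive,v0) N2.N3=(alive,v0) | N3.N0=(alive,v0) N3.N1=(alive,v0) N3.N2=(alive,v0) N3.N3=(alive,v0)
Op 4: gossip N2<->N1 -> N2.N0=(suspect,v1) N2.N1=(alive,v0) N2.N2=(alive,v0) N2.N3=(alive,v0) | N1.N0=(suspect,v1) N1.N1=(alive,v0) N1.N2=(alive,v0) N1.N3=(alive,v0)
Op 5: gossip N0<->N2 -> N0.N0=(suspect,v1) N0.N1=(alive,v0) N0.N2=(suspect,v1) N0.N3=(alive,v0) | N2.N0=(suspect,v1) N2.N1=(alive,v0) N2.N2=(suspect,v1) N2.N3=(alive,v0)
Op 6: gossip N2<->N1 -> N2.N0=(suspect,v1) N2.N1=(alive,v0) N2.N2=(suspect,v1) N2.N3=(alive,v0) | N1.N0=(suspect,v1) N1.N1=(alive,v0) N1.N2=(suspect,v1) N1.N3=(alive,v0)
Op 7: N2 marks N0=dead -> (dead,v2)

Answer: N0=alive,0 N1=alive,0 N2=alive,0 N3=alive,0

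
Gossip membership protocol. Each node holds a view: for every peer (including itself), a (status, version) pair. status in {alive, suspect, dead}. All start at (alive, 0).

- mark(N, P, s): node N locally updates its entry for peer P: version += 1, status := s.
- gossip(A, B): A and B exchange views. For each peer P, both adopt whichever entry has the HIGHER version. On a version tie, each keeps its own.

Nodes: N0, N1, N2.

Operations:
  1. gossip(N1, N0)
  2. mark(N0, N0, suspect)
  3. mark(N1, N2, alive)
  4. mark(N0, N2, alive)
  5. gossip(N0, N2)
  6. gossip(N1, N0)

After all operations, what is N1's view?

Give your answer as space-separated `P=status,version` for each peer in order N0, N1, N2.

Op 1: gossip N1<->N0 -> N1.N0=(alive,v0) N1.N1=(alive,v0) N1.N2=(alive,v0) | N0.N0=(alive,v0) N0.N1=(alive,v0) N0.N2=(alive,v0)
Op 2: N0 marks N0=suspect -> (suspect,v1)
Op 3: N1 marks N2=alive -> (alive,v1)
Op 4: N0 marks N2=alive -> (alive,v1)
Op 5: gossip N0<->N2 -> N0.N0=(suspect,v1) N0.N1=(alive,v0) N0.N2=(alive,v1) | N2.N0=(suspect,v1) N2.N1=(alive,v0) N2.N2=(alive,v1)
Op 6: gossip N1<->N0 -> N1.N0=(suspect,v1) N1.N1=(alive,v0) N1.N2=(alive,v1) | N0.N0=(suspect,v1) N0.N1=(alive,v0) N0.N2=(alive,v1)

Answer: N0=suspect,1 N1=alive,0 N2=alive,1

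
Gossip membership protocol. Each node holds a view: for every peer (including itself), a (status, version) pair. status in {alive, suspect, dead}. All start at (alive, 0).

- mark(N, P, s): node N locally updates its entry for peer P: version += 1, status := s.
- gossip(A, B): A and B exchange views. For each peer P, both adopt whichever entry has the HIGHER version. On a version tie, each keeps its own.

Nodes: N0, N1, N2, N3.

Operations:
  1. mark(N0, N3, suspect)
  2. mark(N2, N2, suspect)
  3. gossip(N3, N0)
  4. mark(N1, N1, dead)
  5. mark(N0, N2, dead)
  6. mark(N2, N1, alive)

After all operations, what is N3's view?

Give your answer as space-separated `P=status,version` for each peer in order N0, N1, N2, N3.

Answer: N0=alive,0 N1=alive,0 N2=alive,0 N3=suspect,1

Derivation:
Op 1: N0 marks N3=suspect -> (suspect,v1)
Op 2: N2 marks N2=suspect -> (suspect,v1)
Op 3: gossip N3<->N0 -> N3.N0=(alive,v0) N3.N1=(alive,v0) N3.N2=(alive,v0) N3.N3=(suspect,v1) | N0.N0=(alive,v0) N0.N1=(alive,v0) N0.N2=(alive,v0) N0.N3=(suspect,v1)
Op 4: N1 marks N1=dead -> (dead,v1)
Op 5: N0 marks N2=dead -> (dead,v1)
Op 6: N2 marks N1=alive -> (alive,v1)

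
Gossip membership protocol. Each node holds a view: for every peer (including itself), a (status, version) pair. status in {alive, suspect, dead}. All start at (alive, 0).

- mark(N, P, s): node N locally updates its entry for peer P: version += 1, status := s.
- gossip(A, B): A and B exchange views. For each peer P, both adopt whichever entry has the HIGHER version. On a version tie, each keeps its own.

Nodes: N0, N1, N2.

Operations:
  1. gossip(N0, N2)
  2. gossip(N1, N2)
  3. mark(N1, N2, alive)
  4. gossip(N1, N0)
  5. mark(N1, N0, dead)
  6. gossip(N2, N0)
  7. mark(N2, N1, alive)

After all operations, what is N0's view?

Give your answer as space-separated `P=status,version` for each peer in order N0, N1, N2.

Op 1: gossip N0<->N2 -> N0.N0=(alive,v0) N0.N1=(alive,v0) N0.N2=(alive,v0) | N2.N0=(alive,v0) N2.N1=(alive,v0) N2.N2=(alive,v0)
Op 2: gossip N1<->N2 -> N1.N0=(alive,v0) N1.N1=(alive,v0) N1.N2=(alive,v0) | N2.N0=(alive,v0) N2.N1=(alive,v0) N2.N2=(alive,v0)
Op 3: N1 marks N2=alive -> (alive,v1)
Op 4: gossip N1<->N0 -> N1.N0=(alive,v0) N1.N1=(alive,v0) N1.N2=(alive,v1) | N0.N0=(alive,v0) N0.N1=(alive,v0) N0.N2=(alive,v1)
Op 5: N1 marks N0=dead -> (dead,v1)
Op 6: gossip N2<->N0 -> N2.N0=(alive,v0) N2.N1=(alive,v0) N2.N2=(alive,v1) | N0.N0=(alive,v0) N0.N1=(alive,v0) N0.N2=(alive,v1)
Op 7: N2 marks N1=alive -> (alive,v1)

Answer: N0=alive,0 N1=alive,0 N2=alive,1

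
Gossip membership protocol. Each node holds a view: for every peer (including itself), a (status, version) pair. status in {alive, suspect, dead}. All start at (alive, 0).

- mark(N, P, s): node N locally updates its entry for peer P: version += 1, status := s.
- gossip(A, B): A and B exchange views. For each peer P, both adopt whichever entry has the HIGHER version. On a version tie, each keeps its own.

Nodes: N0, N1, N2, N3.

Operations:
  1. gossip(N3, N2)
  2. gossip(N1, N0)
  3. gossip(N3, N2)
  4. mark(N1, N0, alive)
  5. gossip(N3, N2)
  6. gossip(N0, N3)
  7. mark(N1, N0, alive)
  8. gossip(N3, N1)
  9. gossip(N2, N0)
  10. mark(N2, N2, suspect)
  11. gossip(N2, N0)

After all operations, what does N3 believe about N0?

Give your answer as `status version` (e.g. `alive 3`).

Op 1: gossip N3<->N2 -> N3.N0=(alive,v0) N3.N1=(alive,v0) N3.N2=(alive,v0) N3.N3=(alive,v0) | N2.N0=(alive,v0) N2.N1=(alive,v0) N2.N2=(alive,v0) N2.N3=(alive,v0)
Op 2: gossip N1<->N0 -> N1.N0=(alive,v0) N1.N1=(alive,v0) N1.N2=(alive,v0) N1.N3=(alive,v0) | N0.N0=(alive,v0) N0.N1=(alive,v0) N0.N2=(alive,v0) N0.N3=(alive,v0)
Op 3: gossip N3<->N2 -> N3.N0=(alive,v0) N3.N1=(alive,v0) N3.N2=(alive,v0) N3.N3=(alive,v0) | N2.N0=(alive,v0) N2.N1=(alive,v0) N2.N2=(alive,v0) N2.N3=(alive,v0)
Op 4: N1 marks N0=alive -> (alive,v1)
Op 5: gossip N3<->N2 -> N3.N0=(alive,v0) N3.N1=(alive,v0) N3.N2=(alive,v0) N3.N3=(alive,v0) | N2.N0=(alive,v0) N2.N1=(alive,v0) N2.N2=(alive,v0) N2.N3=(alive,v0)
Op 6: gossip N0<->N3 -> N0.N0=(alive,v0) N0.N1=(alive,v0) N0.N2=(alive,v0) N0.N3=(alive,v0) | N3.N0=(alive,v0) N3.N1=(alive,v0) N3.N2=(alive,v0) N3.N3=(alive,v0)
Op 7: N1 marks N0=alive -> (alive,v2)
Op 8: gossip N3<->N1 -> N3.N0=(alive,v2) N3.N1=(alive,v0) N3.N2=(alive,v0) N3.N3=(alive,v0) | N1.N0=(alive,v2) N1.N1=(alive,v0) N1.N2=(alive,v0) N1.N3=(alive,v0)
Op 9: gossip N2<->N0 -> N2.N0=(alive,v0) N2.N1=(alive,v0) N2.N2=(alive,v0) N2.N3=(alive,v0) | N0.N0=(alive,v0) N0.N1=(alive,v0) N0.N2=(alive,v0) N0.N3=(alive,v0)
Op 10: N2 marks N2=suspect -> (suspect,v1)
Op 11: gossip N2<->N0 -> N2.N0=(alive,v0) N2.N1=(alive,v0) N2.N2=(suspect,v1) N2.N3=(alive,v0) | N0.N0=(alive,v0) N0.N1=(alive,v0) N0.N2=(suspect,v1) N0.N3=(alive,v0)

Answer: alive 2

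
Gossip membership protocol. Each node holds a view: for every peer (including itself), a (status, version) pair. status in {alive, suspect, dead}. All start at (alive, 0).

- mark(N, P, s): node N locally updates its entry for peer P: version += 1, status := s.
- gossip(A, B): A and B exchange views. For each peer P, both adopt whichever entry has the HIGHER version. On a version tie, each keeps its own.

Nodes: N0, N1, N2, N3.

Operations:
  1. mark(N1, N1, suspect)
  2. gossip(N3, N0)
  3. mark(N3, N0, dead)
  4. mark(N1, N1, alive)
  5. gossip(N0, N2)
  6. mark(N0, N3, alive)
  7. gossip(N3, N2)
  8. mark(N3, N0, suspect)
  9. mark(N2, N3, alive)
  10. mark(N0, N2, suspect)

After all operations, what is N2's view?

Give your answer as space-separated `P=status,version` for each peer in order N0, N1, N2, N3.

Op 1: N1 marks N1=suspect -> (suspect,v1)
Op 2: gossip N3<->N0 -> N3.N0=(alive,v0) N3.N1=(alive,v0) N3.N2=(alive,v0) N3.N3=(alive,v0) | N0.N0=(alive,v0) N0.N1=(alive,v0) N0.N2=(alive,v0) N0.N3=(alive,v0)
Op 3: N3 marks N0=dead -> (dead,v1)
Op 4: N1 marks N1=alive -> (alive,v2)
Op 5: gossip N0<->N2 -> N0.N0=(alive,v0) N0.N1=(alive,v0) N0.N2=(alive,v0) N0.N3=(alive,v0) | N2.N0=(alive,v0) N2.N1=(alive,v0) N2.N2=(alive,v0) N2.N3=(alive,v0)
Op 6: N0 marks N3=alive -> (alive,v1)
Op 7: gossip N3<->N2 -> N3.N0=(dead,v1) N3.N1=(alive,v0) N3.N2=(alive,v0) N3.N3=(alive,v0) | N2.N0=(dead,v1) N2.N1=(alive,v0) N2.N2=(alive,v0) N2.N3=(alive,v0)
Op 8: N3 marks N0=suspect -> (suspect,v2)
Op 9: N2 marks N3=alive -> (alive,v1)
Op 10: N0 marks N2=suspect -> (suspect,v1)

Answer: N0=dead,1 N1=alive,0 N2=alive,0 N3=alive,1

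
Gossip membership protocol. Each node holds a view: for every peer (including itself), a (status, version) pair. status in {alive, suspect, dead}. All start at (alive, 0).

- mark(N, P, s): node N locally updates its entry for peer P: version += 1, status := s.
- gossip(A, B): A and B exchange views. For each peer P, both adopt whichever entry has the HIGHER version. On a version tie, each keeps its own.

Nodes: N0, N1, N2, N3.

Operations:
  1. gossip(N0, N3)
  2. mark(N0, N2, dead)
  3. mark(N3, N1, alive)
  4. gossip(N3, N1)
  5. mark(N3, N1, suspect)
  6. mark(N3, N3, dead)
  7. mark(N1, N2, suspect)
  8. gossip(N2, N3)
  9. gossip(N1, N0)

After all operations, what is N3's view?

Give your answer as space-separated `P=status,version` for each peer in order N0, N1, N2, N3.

Op 1: gossip N0<->N3 -> N0.N0=(alive,v0) N0.N1=(alive,v0) N0.N2=(alive,v0) N0.N3=(alive,v0) | N3.N0=(alive,v0) N3.N1=(alive,v0) N3.N2=(alive,v0) N3.N3=(alive,v0)
Op 2: N0 marks N2=dead -> (dead,v1)
Op 3: N3 marks N1=alive -> (alive,v1)
Op 4: gossip N3<->N1 -> N3.N0=(alive,v0) N3.N1=(alive,v1) N3.N2=(alive,v0) N3.N3=(alive,v0) | N1.N0=(alive,v0) N1.N1=(alive,v1) N1.N2=(alive,v0) N1.N3=(alive,v0)
Op 5: N3 marks N1=suspect -> (suspect,v2)
Op 6: N3 marks N3=dead -> (dead,v1)
Op 7: N1 marks N2=suspect -> (suspect,v1)
Op 8: gossip N2<->N3 -> N2.N0=(alive,v0) N2.N1=(suspect,v2) N2.N2=(alive,v0) N2.N3=(dead,v1) | N3.N0=(alive,v0) N3.N1=(suspect,v2) N3.N2=(alive,v0) N3.N3=(dead,v1)
Op 9: gossip N1<->N0 -> N1.N0=(alive,v0) N1.N1=(alive,v1) N1.N2=(suspect,v1) N1.N3=(alive,v0) | N0.N0=(alive,v0) N0.N1=(alive,v1) N0.N2=(dead,v1) N0.N3=(alive,v0)

Answer: N0=alive,0 N1=suspect,2 N2=alive,0 N3=dead,1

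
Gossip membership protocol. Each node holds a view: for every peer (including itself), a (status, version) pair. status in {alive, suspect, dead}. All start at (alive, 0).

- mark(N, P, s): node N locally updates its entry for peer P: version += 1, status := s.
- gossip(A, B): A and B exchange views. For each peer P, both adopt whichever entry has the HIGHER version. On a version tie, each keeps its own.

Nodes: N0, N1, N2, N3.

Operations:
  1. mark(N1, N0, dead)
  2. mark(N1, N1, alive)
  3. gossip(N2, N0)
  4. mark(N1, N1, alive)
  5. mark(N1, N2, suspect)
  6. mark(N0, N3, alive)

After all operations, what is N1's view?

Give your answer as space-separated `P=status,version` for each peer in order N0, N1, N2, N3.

Answer: N0=dead,1 N1=alive,2 N2=suspect,1 N3=alive,0

Derivation:
Op 1: N1 marks N0=dead -> (dead,v1)
Op 2: N1 marks N1=alive -> (alive,v1)
Op 3: gossip N2<->N0 -> N2.N0=(alive,v0) N2.N1=(alive,v0) N2.N2=(alive,v0) N2.N3=(alive,v0) | N0.N0=(alive,v0) N0.N1=(alive,v0) N0.N2=(alive,v0) N0.N3=(alive,v0)
Op 4: N1 marks N1=alive -> (alive,v2)
Op 5: N1 marks N2=suspect -> (suspect,v1)
Op 6: N0 marks N3=alive -> (alive,v1)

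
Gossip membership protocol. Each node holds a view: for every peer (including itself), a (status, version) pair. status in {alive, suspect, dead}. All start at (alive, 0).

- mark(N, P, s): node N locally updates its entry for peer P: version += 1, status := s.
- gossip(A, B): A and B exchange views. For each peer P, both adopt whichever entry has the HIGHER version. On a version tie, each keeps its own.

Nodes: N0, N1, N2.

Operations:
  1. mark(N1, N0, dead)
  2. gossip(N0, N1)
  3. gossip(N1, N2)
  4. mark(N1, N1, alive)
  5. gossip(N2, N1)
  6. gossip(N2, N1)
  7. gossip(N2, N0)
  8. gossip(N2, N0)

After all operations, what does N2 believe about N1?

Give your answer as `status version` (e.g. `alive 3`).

Op 1: N1 marks N0=dead -> (dead,v1)
Op 2: gossip N0<->N1 -> N0.N0=(dead,v1) N0.N1=(alive,v0) N0.N2=(alive,v0) | N1.N0=(dead,v1) N1.N1=(alive,v0) N1.N2=(alive,v0)
Op 3: gossip N1<->N2 -> N1.N0=(dead,v1) N1.N1=(alive,v0) N1.N2=(alive,v0) | N2.N0=(dead,v1) N2.N1=(alive,v0) N2.N2=(alive,v0)
Op 4: N1 marks N1=alive -> (alive,v1)
Op 5: gossip N2<->N1 -> N2.N0=(dead,v1) N2.N1=(alive,v1) N2.N2=(alive,v0) | N1.N0=(dead,v1) N1.N1=(alive,v1) N1.N2=(alive,v0)
Op 6: gossip N2<->N1 -> N2.N0=(dead,v1) N2.N1=(alive,v1) N2.N2=(alive,v0) | N1.N0=(dead,v1) N1.N1=(alive,v1) N1.N2=(alive,v0)
Op 7: gossip N2<->N0 -> N2.N0=(dead,v1) N2.N1=(alive,v1) N2.N2=(alive,v0) | N0.N0=(dead,v1) N0.N1=(alive,v1) N0.N2=(alive,v0)
Op 8: gossip N2<->N0 -> N2.N0=(dead,v1) N2.N1=(alive,v1) N2.N2=(alive,v0) | N0.N0=(dead,v1) N0.N1=(alive,v1) N0.N2=(alive,v0)

Answer: alive 1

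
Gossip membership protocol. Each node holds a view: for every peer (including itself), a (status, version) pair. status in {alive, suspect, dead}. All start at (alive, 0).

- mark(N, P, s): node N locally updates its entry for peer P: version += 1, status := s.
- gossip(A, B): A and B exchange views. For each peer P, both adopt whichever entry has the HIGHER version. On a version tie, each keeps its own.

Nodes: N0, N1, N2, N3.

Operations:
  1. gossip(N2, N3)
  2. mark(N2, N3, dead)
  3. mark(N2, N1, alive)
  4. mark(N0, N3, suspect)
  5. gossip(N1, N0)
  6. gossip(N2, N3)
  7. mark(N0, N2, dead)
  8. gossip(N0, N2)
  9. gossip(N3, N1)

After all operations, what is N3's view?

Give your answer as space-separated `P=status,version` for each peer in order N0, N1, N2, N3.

Op 1: gossip N2<->N3 -> N2.N0=(alive,v0) N2.N1=(alive,v0) N2.N2=(alive,v0) N2.N3=(alive,v0) | N3.N0=(alive,v0) N3.N1=(alive,v0) N3.N2=(alive,v0) N3.N3=(alive,v0)
Op 2: N2 marks N3=dead -> (dead,v1)
Op 3: N2 marks N1=alive -> (alive,v1)
Op 4: N0 marks N3=suspect -> (suspect,v1)
Op 5: gossip N1<->N0 -> N1.N0=(alive,v0) N1.N1=(alive,v0) N1.N2=(alive,v0) N1.N3=(suspect,v1) | N0.N0=(alive,v0) N0.N1=(alive,v0) N0.N2=(alive,v0) N0.N3=(suspect,v1)
Op 6: gossip N2<->N3 -> N2.N0=(alive,v0) N2.N1=(alive,v1) N2.N2=(alive,v0) N2.N3=(dead,v1) | N3.N0=(alive,v0) N3.N1=(alive,v1) N3.N2=(alive,v0) N3.N3=(dead,v1)
Op 7: N0 marks N2=dead -> (dead,v1)
Op 8: gossip N0<->N2 -> N0.N0=(alive,v0) N0.N1=(alive,v1) N0.N2=(dead,v1) N0.N3=(suspect,v1) | N2.N0=(alive,v0) N2.N1=(alive,v1) N2.N2=(dead,v1) N2.N3=(dead,v1)
Op 9: gossip N3<->N1 -> N3.N0=(alive,v0) N3.N1=(alive,v1) N3.N2=(alive,v0) N3.N3=(dead,v1) | N1.N0=(alive,v0) N1.N1=(alive,v1) N1.N2=(alive,v0) N1.N3=(suspect,v1)

Answer: N0=alive,0 N1=alive,1 N2=alive,0 N3=dead,1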